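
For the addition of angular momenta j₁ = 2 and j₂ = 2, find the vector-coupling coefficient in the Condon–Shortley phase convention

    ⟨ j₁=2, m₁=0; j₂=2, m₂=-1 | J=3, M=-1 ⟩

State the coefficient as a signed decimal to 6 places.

j₁+j₂−J=1  J+j₁−j₂=3  J−j₁+j₂=3  j₁+j₂+J+1=8
(j₁±m₁, j₂±m₂, J±M) = (2,2,1,3,2,4)
P² = 36/5
sum k=0..1:
  [0] +1/4 = 1/4
  [1] −1/12 = -1/12
S = 1/6
C² = P²·S² = 1/5 ; C = +0.447214

+√(1/5) ≈ +0.447214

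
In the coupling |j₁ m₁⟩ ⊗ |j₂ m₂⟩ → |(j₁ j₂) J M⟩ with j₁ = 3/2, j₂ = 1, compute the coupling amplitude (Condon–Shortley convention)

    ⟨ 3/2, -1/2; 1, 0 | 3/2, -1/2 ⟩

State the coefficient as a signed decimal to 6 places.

j₁+j₂−J=1  J+j₁−j₂=2  J−j₁+j₂=1  j₁+j₂+J+1=5
(j₁±m₁, j₂±m₂, J±M) = (1,2,1,1,1,2)
P² = 4/15
sum k=0..1:
  [0] +1/2 = 1/2
  [1] −1/1 = -1
S = -1/2
C² = P²·S² = 1/15 ; C = -0.258199

-0.258199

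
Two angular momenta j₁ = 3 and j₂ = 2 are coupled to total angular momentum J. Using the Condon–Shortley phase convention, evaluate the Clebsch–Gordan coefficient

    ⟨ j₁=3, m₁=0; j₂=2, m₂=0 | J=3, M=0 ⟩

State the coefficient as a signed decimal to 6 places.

-0.516398

j₁+j₂−J=2  J+j₁−j₂=4  J−j₁+j₂=2  j₁+j₂+J+1=9
(j₁±m₁, j₂±m₂, J±M) = (3,3,2,2,3,3)
P² = 48/5
sum k=0..2:
  [0] +1/24 = 1/24
  [1] −1/4 = -1/4
  [2] +1/24 = 1/24
S = -1/6
C² = P²·S² = 4/15 ; C = -0.516398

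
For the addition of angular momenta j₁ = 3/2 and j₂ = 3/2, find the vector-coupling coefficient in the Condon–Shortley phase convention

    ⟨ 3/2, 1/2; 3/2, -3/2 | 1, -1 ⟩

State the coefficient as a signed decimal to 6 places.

+0.547723

triangle: 2!*1!*1!/5! = 2/120
(j±m)!: 2!*1!*0!*3!*0!*2! = 24
prefactor² = (2J+1)*Δ*N² = 6/5
  k=0: +1/(0!*2!*1!*0!*0!*1!) = 1/2
Σ = 1/2  ⇒  CG² = 6/5*1/2² = 3/10
CG = +√(3/10) = +0.547723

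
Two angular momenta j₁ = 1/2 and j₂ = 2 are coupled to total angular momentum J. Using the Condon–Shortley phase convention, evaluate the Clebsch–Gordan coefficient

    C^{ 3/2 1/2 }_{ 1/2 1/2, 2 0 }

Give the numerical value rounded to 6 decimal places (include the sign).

triangle: 1!×0!×3!/5! = 6/120
(j±m)!: 1!×0!×2!×2!×2!×1! = 8
prefactor² = (2J+1)×Δ×N² = 8/5
  k=0: +1/(0!×1!×0!×2!×0!×1!) = 1/2
Σ = 1/2  ⇒  CG² = 8/5×1/2² = 2/5
CG = +√(2/5) = +0.632456

+0.632456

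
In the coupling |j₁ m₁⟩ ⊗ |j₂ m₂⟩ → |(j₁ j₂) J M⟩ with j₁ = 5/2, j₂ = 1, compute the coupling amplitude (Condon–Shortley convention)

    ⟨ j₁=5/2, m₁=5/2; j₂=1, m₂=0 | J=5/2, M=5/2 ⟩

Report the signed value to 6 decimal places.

+√(5/7) ≈ +0.845154

triangle: 1!*4!*1!/7! = 24/5040
(j±m)!: 5!*0!*1!*1!*5!*0! = 14400
prefactor² = (2J+1)*Δ*N² = 2880/7
  k=0: +1/(0!*1!*0!*1!*4!*0!) = 1/24
Σ = 1/24  ⇒  CG² = 2880/7*1/24² = 5/7
CG = +√(5/7) = +0.845154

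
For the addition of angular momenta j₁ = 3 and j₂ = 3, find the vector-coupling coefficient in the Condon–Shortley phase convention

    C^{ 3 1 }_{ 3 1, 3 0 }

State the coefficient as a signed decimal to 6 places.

-0.408248  (= −√(1/6))

triangle: 3!*3!*3!/10! = 216/3628800
(j±m)!: 4!*2!*3!*3!*4!*2! = 82944
prefactor² = (2J+1)*Δ*N² = 864/25
  k=0: +1/(0!*3!*2!*3!*1!*0!) = 1/72
  k=1: −1/(1!*2!*1!*2!*2!*1!) = -1/8
  k=2: +1/(2!*1!*0!*1!*3!*2!) = 1/24
Σ = -5/72  ⇒  CG² = 864/25*(-5/72)² = 1/6
CG = −√(1/6) = -0.408248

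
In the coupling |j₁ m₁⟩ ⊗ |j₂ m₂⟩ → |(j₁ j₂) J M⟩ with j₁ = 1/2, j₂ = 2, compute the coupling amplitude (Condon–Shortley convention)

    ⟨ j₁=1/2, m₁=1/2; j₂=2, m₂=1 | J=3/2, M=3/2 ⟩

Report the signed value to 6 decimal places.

+√(1/5) ≈ +0.447214

j₁+j₂−J=1  J+j₁−j₂=0  J−j₁+j₂=3  j₁+j₂+J+1=5
(j₁±m₁, j₂±m₂, J±M) = (1,0,3,1,3,0)
P² = 36/5
sum k=0..0:
  [0] +1/6 = 1/6
S = 1/6
C² = P²·S² = 1/5 ; C = +0.447214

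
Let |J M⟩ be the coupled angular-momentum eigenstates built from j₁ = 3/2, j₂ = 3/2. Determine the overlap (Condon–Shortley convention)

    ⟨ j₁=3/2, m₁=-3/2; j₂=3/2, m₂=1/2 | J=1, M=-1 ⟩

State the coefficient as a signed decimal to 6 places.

j₁+j₂−J=2  J+j₁−j₂=1  J−j₁+j₂=1  j₁+j₂+J+1=5
(j₁±m₁, j₂±m₂, J±M) = (0,3,2,1,0,2)
P² = 6/5
sum k=2..2:
  [2] +1/2 = 1/2
S = 1/2
C² = P²·S² = 3/10 ; C = +0.547723

+0.547723  (= +√(3/10))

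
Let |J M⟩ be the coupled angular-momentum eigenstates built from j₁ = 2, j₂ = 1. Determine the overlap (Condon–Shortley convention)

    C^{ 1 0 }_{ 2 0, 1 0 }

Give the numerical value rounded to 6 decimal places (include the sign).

-0.632456  (= −√(2/5))

j₁+j₂−J=2  J+j₁−j₂=2  J−j₁+j₂=0  j₁+j₂+J+1=5
(j₁±m₁, j₂±m₂, J±M) = (2,2,1,1,1,1)
P² = 2/5
sum k=1..1:
  [1] −1/1 = -1
S = -1
C² = P²·S² = 2/5 ; C = -0.632456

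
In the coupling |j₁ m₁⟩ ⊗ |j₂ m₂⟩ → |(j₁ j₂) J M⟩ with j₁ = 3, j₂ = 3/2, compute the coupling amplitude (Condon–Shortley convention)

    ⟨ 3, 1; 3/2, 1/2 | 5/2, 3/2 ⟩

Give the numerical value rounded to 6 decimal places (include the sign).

−√(7/20) ≈ -0.591608

j₁+j₂−J=2  J+j₁−j₂=4  J−j₁+j₂=1  j₁+j₂+J+1=8
(j₁±m₁, j₂±m₂, J±M) = (4,2,2,1,4,1)
P² = 576/35
sum k=1..2:
  [1] −1/6 = -1/6
  [2] +1/48 = 1/48
S = -7/48
C² = P²·S² = 7/20 ; C = -0.591608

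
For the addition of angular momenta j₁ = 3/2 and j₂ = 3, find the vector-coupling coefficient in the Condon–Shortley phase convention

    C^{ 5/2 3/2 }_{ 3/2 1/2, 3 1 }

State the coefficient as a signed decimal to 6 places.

triangle: 2!×1!×4!/8! = 48/40320
(j±m)!: 2!×1!×4!×2!×4!×1! = 2304
prefactor² = (2J+1)×Δ×N² = 576/35
  k=0: +1/(0!×2!×1!×4!×0!×0!) = 1/48
  k=1: −1/(1!×1!×0!×3!×1!×1!) = -1/6
Σ = -7/48  ⇒  CG² = 576/35×(-7/48)² = 7/20
CG = −√(7/20) = -0.591608

−√(7/20) ≈ -0.591608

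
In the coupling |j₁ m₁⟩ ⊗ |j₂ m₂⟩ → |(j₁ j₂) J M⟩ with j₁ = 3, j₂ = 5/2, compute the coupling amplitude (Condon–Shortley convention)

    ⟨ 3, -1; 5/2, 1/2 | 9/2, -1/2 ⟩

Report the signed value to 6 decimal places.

-0.480500  (= −√(160/693))

triangle: 1!·5!·4!/11! = 2880/39916800
(j±m)!: 2!·4!·3!·2!·4!·5! = 1658880
prefactor² = (2J+1)·Δ·N² = 92160/77
  k=0: +1/(0!·1!·4!·3!·1!·1!) = 1/144
  k=1: −1/(1!·0!·3!·2!·2!·2!) = -1/48
Σ = -1/72  ⇒  CG² = 92160/77·(-1/72)² = 160/693
CG = −√(160/693) = -0.480500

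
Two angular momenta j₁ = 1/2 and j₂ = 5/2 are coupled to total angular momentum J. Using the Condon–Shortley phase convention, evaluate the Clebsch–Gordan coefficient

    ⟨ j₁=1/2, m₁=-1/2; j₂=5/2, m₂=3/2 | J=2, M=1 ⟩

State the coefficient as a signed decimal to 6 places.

−√(2/3) ≈ -0.816497

triangle: 1!·0!·4!/6! = 24/720
(j±m)!: 0!·1!·4!·1!·3!·1! = 144
prefactor² = (2J+1)·Δ·N² = 24
  k=1: −1/(1!·0!·0!·3!·0!·1!) = -1/6
Σ = -1/6  ⇒  CG² = 24·(-1/6)² = 2/3
CG = −√(2/3) = -0.816497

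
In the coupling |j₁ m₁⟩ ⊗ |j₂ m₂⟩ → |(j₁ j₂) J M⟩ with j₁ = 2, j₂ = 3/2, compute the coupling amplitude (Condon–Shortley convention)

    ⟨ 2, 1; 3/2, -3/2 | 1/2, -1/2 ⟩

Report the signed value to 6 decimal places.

j₁+j₂−J=3  J+j₁−j₂=1  J−j₁+j₂=0  j₁+j₂+J+1=5
(j₁±m₁, j₂±m₂, J±M) = (3,1,0,3,0,1)
P² = 18/5
sum k=0..0:
  [0] +1/6 = 1/6
S = 1/6
C² = P²·S² = 1/10 ; C = +0.316228

+√(1/10) ≈ +0.316228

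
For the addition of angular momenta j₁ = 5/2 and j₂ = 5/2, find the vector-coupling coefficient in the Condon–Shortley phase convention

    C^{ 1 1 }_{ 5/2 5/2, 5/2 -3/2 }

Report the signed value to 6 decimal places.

√[3·4!1!1!/7! · 5!0!1!4!2!0!] = √(576/7)
  +(−1)^0/∏(0,4,0,1,1,0)! = 1/24  (running 1/24)
⟨..|..⟩ = √(576/7)·(1/24) = +0.377964

+0.377964  (= +√(1/7))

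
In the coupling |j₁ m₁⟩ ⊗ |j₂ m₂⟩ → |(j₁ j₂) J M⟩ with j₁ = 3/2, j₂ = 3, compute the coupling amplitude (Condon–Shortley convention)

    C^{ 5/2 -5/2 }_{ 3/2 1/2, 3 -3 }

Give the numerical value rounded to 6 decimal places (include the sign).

√[6·2!1!4!/8! · 2!1!0!6!0!5!] = √(8640/7)
  +(−1)^0/∏(0,2,1,0,0,4)! = 1/48  (running 1/48)
⟨..|..⟩ = √(8640/7)·(1/48) = +0.731925

+0.731925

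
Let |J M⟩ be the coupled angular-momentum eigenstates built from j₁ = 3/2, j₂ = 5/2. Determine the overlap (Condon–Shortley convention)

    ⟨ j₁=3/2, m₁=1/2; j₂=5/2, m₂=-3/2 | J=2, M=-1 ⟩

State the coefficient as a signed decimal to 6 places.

j₁+j₂−J=2  J+j₁−j₂=1  J−j₁+j₂=3  j₁+j₂+J+1=7
(j₁±m₁, j₂±m₂, J±M) = (2,1,1,4,1,3)
P² = 24/7
sum k=0..1:
  [0] +1/4 = 1/4
  [1] −1/6 = -1/6
S = 1/12
C² = P²·S² = 1/42 ; C = +0.154303

+√(1/42) = +0.154303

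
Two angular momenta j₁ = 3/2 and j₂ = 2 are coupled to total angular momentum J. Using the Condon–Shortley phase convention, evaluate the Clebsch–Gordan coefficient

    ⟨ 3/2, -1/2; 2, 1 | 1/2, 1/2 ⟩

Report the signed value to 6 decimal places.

triangle: 3!×0!×1!/5! = 6/120
(j±m)!: 1!×2!×3!×1!×1!×0! = 12
prefactor² = (2J+1)×Δ×N² = 6/5
  k=2: +1/(2!×1!×0!×1!×0!×0!) = 1/2
Σ = 1/2  ⇒  CG² = 6/5×1/2² = 3/10
CG = +√(3/10) = +0.547723

+√(3/10) ≈ +0.547723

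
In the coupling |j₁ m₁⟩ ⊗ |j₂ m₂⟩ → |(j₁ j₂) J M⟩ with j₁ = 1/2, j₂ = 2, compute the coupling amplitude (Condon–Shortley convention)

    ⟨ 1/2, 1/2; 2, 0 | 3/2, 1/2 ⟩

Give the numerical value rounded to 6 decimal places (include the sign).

triangle: 1!*0!*3!/5! = 6/120
(j±m)!: 1!*0!*2!*2!*2!*1! = 8
prefactor² = (2J+1)*Δ*N² = 8/5
  k=0: +1/(0!*1!*0!*2!*0!*1!) = 1/2
Σ = 1/2  ⇒  CG² = 8/5*1/2² = 2/5
CG = +√(2/5) = +0.632456

+√(2/5) = +0.632456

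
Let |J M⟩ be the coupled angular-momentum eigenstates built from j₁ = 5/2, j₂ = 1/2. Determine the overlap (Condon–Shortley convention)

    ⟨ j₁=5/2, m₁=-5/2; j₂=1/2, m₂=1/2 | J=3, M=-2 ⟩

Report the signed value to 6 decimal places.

triangle: 0!×5!×1!/7! = 120/5040
(j±m)!: 0!×5!×1!×0!×1!×5! = 14400
prefactor² = (2J+1)×Δ×N² = 2400
  k=0: +1/(0!×0!×5!×1!×0!×0!) = 1/120
Σ = 1/120  ⇒  CG² = 2400×1/120² = 1/6
CG = +√(1/6) = +0.408248

+√(1/6) ≈ +0.408248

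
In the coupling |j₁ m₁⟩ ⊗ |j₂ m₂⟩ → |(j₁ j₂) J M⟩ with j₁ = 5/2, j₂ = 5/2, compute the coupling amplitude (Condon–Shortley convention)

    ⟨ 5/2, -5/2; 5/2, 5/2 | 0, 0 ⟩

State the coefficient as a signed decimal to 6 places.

-0.408248  (= −√(1/6))

√[1·5!0!0!/6! · 0!5!5!0!0!0!] = √(2400)
  +(−1)^5/∏(5,0,0,0,0,0)! = -1/120  (running -1/120)
⟨..|..⟩ = √(2400)·(-1/120) = -0.408248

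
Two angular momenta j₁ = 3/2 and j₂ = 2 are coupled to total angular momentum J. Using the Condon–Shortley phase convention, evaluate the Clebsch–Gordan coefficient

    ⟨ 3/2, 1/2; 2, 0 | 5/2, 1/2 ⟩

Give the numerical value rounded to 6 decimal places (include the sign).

+√(3/35) ≈ +0.292770

triangle: 1!×2!×3!/7! = 12/5040
(j±m)!: 2!×1!×2!×2!×3!×2! = 96
prefactor² = (2J+1)×Δ×N² = 48/35
  k=0: +1/(0!×1!×1!×2!×1!×1!) = 1/2
  k=1: −1/(1!×0!×0!×1!×2!×2!) = -1/4
Σ = 1/4  ⇒  CG² = 48/35×1/4² = 3/35
CG = +√(3/35) = +0.292770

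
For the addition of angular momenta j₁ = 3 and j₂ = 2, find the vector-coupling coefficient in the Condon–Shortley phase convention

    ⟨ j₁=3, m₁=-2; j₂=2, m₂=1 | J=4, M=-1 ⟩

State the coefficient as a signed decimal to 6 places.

-0.591608

triangle: 1!·5!·3!/10! = 720/3628800
(j±m)!: 1!·5!·3!·1!·3!·5! = 518400
prefactor² = (2J+1)·Δ·N² = 6480/7
  k=0: +1/(0!·1!·5!·3!·0!·0!) = 1/720
  k=1: −1/(1!·0!·4!·2!·1!·1!) = -1/48
Σ = -7/360  ⇒  CG² = 6480/7·(-7/360)² = 7/20
CG = −√(7/20) = -0.591608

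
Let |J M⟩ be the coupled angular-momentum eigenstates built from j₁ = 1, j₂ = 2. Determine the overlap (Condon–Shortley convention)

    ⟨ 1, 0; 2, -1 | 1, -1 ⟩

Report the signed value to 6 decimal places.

-0.547723  (= −√(3/10))

j₁+j₂−J=2  J+j₁−j₂=0  J−j₁+j₂=2  j₁+j₂+J+1=5
(j₁±m₁, j₂±m₂, J±M) = (1,1,1,3,0,2)
P² = 6/5
sum k=1..1:
  [1] −1/2 = -1/2
S = -1/2
C² = P²·S² = 3/10 ; C = -0.547723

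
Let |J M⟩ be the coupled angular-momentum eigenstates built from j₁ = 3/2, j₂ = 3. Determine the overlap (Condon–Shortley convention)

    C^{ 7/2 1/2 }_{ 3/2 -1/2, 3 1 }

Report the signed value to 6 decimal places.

−√(2/7) = -0.534522

j₁+j₂−J=1  J+j₁−j₂=2  J−j₁+j₂=5  j₁+j₂+J+1=9
(j₁±m₁, j₂±m₂, J±M) = (1,2,4,2,4,3)
P² = 512/7
sum k=0..1:
  [0] +1/48 = 1/48
  [1] −1/12 = -1/12
S = -1/16
C² = P²·S² = 2/7 ; C = -0.534522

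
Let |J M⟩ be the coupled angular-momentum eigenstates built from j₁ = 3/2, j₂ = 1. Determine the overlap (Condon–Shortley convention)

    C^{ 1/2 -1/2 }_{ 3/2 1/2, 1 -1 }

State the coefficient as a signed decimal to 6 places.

+0.408248  (= +√(1/6))

triangle: 2!×1!×0!/4! = 2/24
(j±m)!: 2!×1!×0!×2!×0!×1! = 4
prefactor² = (2J+1)×Δ×N² = 2/3
  k=0: +1/(0!×2!×1!×0!×0!×0!) = 1/2
Σ = 1/2  ⇒  CG² = 2/3×1/2² = 1/6
CG = +√(1/6) = +0.408248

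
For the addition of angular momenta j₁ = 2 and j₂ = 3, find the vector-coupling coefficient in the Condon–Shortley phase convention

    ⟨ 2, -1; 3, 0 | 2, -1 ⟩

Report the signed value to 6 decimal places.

+0.534522

√[5·3!1!3!/8! · 1!3!3!3!1!3!] = √(81/14)
  +(−1)^2/∏(2,1,1,1,0,2)! = 1/4  (running 1/4)
  +(−1)^3/∏(3,0,0,0,1,3)! = -1/36  (running 2/9)
⟨..|..⟩ = √(81/14)·(2/9) = +0.534522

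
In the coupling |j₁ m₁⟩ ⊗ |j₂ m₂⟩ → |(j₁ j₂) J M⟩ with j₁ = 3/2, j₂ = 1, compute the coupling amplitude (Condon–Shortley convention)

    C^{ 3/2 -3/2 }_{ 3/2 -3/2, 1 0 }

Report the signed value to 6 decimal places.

−√(3/5) ≈ -0.774597

j₁+j₂−J=1  J+j₁−j₂=2  J−j₁+j₂=1  j₁+j₂+J+1=5
(j₁±m₁, j₂±m₂, J±M) = (0,3,1,1,0,3)
P² = 12/5
sum k=1..1:
  [1] −1/2 = -1/2
S = -1/2
C² = P²·S² = 3/5 ; C = -0.774597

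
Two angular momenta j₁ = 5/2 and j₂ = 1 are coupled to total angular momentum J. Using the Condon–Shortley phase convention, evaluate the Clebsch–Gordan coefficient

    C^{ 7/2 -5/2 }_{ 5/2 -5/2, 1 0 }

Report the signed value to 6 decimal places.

√[8·0!5!2!/8! · 0!5!1!1!1!6!] = √(28800/7)
  +(−1)^0/∏(0,0,5,1,0,1)! = 1/120  (running 1/120)
⟨..|..⟩ = √(28800/7)·(1/120) = +0.534522

+√(2/7) = +0.534522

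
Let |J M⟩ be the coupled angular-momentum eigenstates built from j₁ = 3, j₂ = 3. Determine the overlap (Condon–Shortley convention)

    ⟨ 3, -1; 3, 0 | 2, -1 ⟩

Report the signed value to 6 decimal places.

√[5·4!2!2!/9! · 2!4!3!3!1!3!] = √(96/7)
  +(−1)^2/∏(2,2,2,1,0,1)! = 1/8  (running 1/8)
  +(−1)^3/∏(3,1,1,0,1,2)! = -1/12  (running 1/24)
⟨..|..⟩ = √(96/7)·(1/24) = +0.154303

+0.154303  (= +√(1/42))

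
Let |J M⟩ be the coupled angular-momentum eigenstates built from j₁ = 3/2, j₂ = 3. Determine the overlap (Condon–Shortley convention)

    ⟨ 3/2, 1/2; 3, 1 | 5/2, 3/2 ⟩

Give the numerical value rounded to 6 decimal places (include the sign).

-0.591608  (= −√(7/20))

√[6·2!1!4!/8! · 2!1!4!2!4!1!] = √(576/35)
  +(−1)^0/∏(0,2,1,4,0,0)! = 1/48  (running 1/48)
  +(−1)^1/∏(1,1,0,3,1,1)! = -1/6  (running -7/48)
⟨..|..⟩ = √(576/35)·(-7/48) = -0.591608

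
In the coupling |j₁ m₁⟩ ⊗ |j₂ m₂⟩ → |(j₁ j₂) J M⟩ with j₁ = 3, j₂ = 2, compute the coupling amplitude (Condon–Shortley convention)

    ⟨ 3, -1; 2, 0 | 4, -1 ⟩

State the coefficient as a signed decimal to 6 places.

triangle: 1!*5!*3!/10! = 720/3628800
(j±m)!: 2!*4!*2!*2!*3!*5! = 138240
prefactor² = (2J+1)*Δ*N² = 1728/7
  k=0: +1/(0!*1!*4!*2!*1!*1!) = 1/48
  k=1: −1/(1!*0!*3!*1!*2!*2!) = -1/24
Σ = -1/48  ⇒  CG² = 1728/7*(-1/48)² = 3/28
CG = −√(3/28) = -0.327327

−√(3/28) ≈ -0.327327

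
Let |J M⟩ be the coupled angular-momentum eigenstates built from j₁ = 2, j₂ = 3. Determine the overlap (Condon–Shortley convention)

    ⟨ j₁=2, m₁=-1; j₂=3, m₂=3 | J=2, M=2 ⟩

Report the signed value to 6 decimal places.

−√(5/14) = -0.597614

√[5·3!1!3!/8! · 1!3!6!0!4!0!] = √(3240/7)
  +(−1)^3/∏(3,0,0,3,1,0)! = -1/36  (running -1/36)
⟨..|..⟩ = √(3240/7)·(-1/36) = -0.597614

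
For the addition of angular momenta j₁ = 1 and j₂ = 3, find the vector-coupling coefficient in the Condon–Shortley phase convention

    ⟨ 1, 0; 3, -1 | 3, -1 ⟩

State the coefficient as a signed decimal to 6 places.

+0.288675

triangle: 1!·1!·5!/8! = 120/40320
(j±m)!: 1!·1!·2!·4!·2!·4! = 2304
prefactor² = (2J+1)·Δ·N² = 48
  k=0: +1/(0!·1!·1!·2!·0!·3!) = 1/12
  k=1: −1/(1!·0!·0!·1!·1!·4!) = -1/24
Σ = 1/24  ⇒  CG² = 48·1/24² = 1/12
CG = +√(1/12) = +0.288675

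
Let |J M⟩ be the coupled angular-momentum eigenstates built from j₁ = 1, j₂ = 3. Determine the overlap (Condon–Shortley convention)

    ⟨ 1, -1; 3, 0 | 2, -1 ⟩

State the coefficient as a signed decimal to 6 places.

+√(1/7) = +0.377964

j₁+j₂−J=2  J+j₁−j₂=0  J−j₁+j₂=4  j₁+j₂+J+1=7
(j₁±m₁, j₂±m₂, J±M) = (0,2,3,3,1,3)
P² = 144/7
sum k=2..2:
  [2] +1/12 = 1/12
S = 1/12
C² = P²·S² = 1/7 ; C = +0.377964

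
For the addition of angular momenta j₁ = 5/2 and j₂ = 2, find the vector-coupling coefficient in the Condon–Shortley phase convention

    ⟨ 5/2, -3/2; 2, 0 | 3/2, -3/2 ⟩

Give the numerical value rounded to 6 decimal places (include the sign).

√[4·3!2!1!/7! · 1!4!2!2!0!3!] = √(192/35)
  +(−1)^2/∏(2,1,2,0,0,1)! = 1/4  (running 1/4)
⟨..|..⟩ = √(192/35)·(1/4) = +0.585540

+0.585540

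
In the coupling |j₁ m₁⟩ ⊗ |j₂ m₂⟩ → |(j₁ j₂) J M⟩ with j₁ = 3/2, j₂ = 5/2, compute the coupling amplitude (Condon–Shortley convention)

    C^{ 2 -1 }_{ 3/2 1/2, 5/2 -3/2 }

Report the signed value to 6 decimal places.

j₁+j₂−J=2  J+j₁−j₂=1  J−j₁+j₂=3  j₁+j₂+J+1=7
(j₁±m₁, j₂±m₂, J±M) = (2,1,1,4,1,3)
P² = 24/7
sum k=0..1:
  [0] +1/4 = 1/4
  [1] −1/6 = -1/6
S = 1/12
C² = P²·S² = 1/42 ; C = +0.154303

+√(1/42) = +0.154303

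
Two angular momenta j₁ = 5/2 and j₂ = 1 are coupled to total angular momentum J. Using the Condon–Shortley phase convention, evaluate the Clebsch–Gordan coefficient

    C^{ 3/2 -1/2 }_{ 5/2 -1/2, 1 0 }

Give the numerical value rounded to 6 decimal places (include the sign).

−√(2/5) ≈ -0.632456

triangle: 2!·3!·0!/6! = 12/720
(j±m)!: 2!·3!·1!·1!·1!·2! = 24
prefactor² = (2J+1)·Δ·N² = 8/5
  k=1: −1/(1!·1!·2!·0!·1!·0!) = -1/2
Σ = -1/2  ⇒  CG² = 8/5·(-1/2)² = 2/5
CG = −√(2/5) = -0.632456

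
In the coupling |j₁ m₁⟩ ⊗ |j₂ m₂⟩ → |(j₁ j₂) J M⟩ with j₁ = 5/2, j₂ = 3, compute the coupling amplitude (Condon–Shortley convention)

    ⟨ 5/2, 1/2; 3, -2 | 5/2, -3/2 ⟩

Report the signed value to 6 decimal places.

-0.267261  (= −√(1/14))

j₁+j₂−J=3  J+j₁−j₂=2  J−j₁+j₂=3  j₁+j₂+J+1=9
(j₁±m₁, j₂±m₂, J±M) = (3,2,1,5,1,4)
P² = 288/7
sum k=0..1:
  [0] +1/24 = 1/24
  [1] −1/12 = -1/12
S = -1/24
C² = P²·S² = 1/14 ; C = -0.267261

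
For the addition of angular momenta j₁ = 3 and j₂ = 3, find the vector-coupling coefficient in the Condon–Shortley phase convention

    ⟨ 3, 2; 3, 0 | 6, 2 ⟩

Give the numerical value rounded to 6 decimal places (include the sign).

j₁+j₂−J=0  J+j₁−j₂=6  J−j₁+j₂=6  j₁+j₂+J+1=13
(j₁±m₁, j₂±m₂, J±M) = (5,1,3,3,8,4)
P² = 49766400/11
sum k=0..0:
  [0] +1/4320 = 1/4320
S = 1/4320
C² = P²·S² = 8/33 ; C = +0.492366

+√(8/33) ≈ +0.492366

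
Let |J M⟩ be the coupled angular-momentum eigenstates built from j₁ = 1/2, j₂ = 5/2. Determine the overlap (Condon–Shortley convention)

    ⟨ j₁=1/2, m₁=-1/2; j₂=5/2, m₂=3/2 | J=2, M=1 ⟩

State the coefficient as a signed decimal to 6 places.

triangle: 1!×0!×4!/6! = 24/720
(j±m)!: 0!×1!×4!×1!×3!×1! = 144
prefactor² = (2J+1)×Δ×N² = 24
  k=1: −1/(1!×0!×0!×3!×0!×1!) = -1/6
Σ = -1/6  ⇒  CG² = 24×(-1/6)² = 2/3
CG = −√(2/3) = -0.816497

-0.816497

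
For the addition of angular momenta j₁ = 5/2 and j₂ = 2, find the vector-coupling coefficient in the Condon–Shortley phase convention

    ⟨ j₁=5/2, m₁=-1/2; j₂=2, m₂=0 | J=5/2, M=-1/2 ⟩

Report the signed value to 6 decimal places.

-0.478091

j₁+j₂−J=2  J+j₁−j₂=3  J−j₁+j₂=2  j₁+j₂+J+1=8
(j₁±m₁, j₂±m₂, J±M) = (2,3,2,2,2,3)
P² = 72/35
sum k=0..2:
  [0] +1/24 = 1/24
  [1] −1/2 = -1/2
  [2] +1/8 = 1/8
S = -1/3
C² = P²·S² = 8/35 ; C = -0.478091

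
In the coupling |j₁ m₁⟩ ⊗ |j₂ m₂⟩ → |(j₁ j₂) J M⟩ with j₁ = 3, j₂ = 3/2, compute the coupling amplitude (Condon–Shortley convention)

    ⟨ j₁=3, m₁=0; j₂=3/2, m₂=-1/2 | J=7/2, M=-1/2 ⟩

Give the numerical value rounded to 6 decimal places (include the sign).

j₁+j₂−J=1  J+j₁−j₂=5  J−j₁+j₂=2  j₁+j₂+J+1=9
(j₁±m₁, j₂±m₂, J±M) = (3,3,1,2,3,4)
P² = 384/7
sum k=0..1:
  [0] +1/12 = 1/12
  [1] −1/24 = -1/24
S = 1/24
C² = P²·S² = 2/21 ; C = +0.308607

+0.308607  (= +√(2/21))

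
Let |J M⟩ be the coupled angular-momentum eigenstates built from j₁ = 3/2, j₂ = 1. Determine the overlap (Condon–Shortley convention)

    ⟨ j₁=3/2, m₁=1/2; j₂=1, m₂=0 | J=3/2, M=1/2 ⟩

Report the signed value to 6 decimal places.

+0.258199

j₁+j₂−J=1  J+j₁−j₂=2  J−j₁+j₂=1  j₁+j₂+J+1=5
(j₁±m₁, j₂±m₂, J±M) = (2,1,1,1,2,1)
P² = 4/15
sum k=0..1:
  [0] +1/1 = 1
  [1] −1/2 = -1/2
S = 1/2
C² = P²·S² = 1/15 ; C = +0.258199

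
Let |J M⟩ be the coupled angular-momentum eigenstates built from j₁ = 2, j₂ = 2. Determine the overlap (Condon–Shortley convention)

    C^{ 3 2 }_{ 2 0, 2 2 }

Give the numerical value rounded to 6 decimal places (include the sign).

triangle: 1!·3!·3!/8! = 36/40320
(j±m)!: 2!·2!·4!·0!·5!·1! = 11520
prefactor² = (2J+1)·Δ·N² = 72
  k=1: −1/(1!·0!·1!·3!·2!·0!) = -1/12
Σ = -1/12  ⇒  CG² = 72·(-1/12)² = 1/2
CG = −√(1/2) = -0.707107

-0.707107  (= −√(1/2))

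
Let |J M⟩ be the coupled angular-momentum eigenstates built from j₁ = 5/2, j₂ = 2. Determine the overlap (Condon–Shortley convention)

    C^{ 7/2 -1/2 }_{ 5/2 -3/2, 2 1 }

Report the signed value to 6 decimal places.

-0.619780

j₁+j₂−J=1  J+j₁−j₂=4  J−j₁+j₂=3  j₁+j₂+J+1=9
(j₁±m₁, j₂±m₂, J±M) = (1,4,3,1,3,4)
P² = 2304/35
sum k=0..1:
  [0] +1/144 = 1/144
  [1] −1/12 = -1/12
S = -11/144
C² = P²·S² = 121/315 ; C = -0.619780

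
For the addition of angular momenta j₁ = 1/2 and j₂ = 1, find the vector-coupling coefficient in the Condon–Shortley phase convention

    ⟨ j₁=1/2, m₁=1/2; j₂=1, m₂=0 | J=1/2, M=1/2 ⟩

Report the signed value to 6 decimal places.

+√(1/3) = +0.577350

√[2·1!0!1!/3! · 1!0!1!1!1!0!] = √(1/3)
  +(−1)^0/∏(0,1,0,1,0,0)! = 1  (running 1)
⟨..|..⟩ = √(1/3)·(1) = +0.577350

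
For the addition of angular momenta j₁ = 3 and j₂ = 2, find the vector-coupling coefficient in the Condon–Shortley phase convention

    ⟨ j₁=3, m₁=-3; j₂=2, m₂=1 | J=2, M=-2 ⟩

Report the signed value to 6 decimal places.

-0.597614

triangle: 3!·3!·1!/8! = 36/40320
(j±m)!: 0!·6!·3!·1!·0!·4! = 103680
prefactor² = (2J+1)·Δ·N² = 3240/7
  k=3: −1/(3!·0!·3!·0!·0!·1!) = -1/36
Σ = -1/36  ⇒  CG² = 3240/7·(-1/36)² = 5/14
CG = −√(5/14) = -0.597614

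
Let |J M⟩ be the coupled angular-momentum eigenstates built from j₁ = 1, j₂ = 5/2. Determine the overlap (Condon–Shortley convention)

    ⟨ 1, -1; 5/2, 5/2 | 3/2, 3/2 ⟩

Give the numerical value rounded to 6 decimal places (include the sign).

+√(2/3) = +0.816497

triangle: 2!*0!*3!/6! = 12/720
(j±m)!: 0!*2!*5!*0!*3!*0! = 1440
prefactor² = (2J+1)*Δ*N² = 96
  k=2: +1/(2!*0!*0!*3!*0!*0!) = 1/12
Σ = 1/12  ⇒  CG² = 96*1/12² = 2/3
CG = +√(2/3) = +0.816497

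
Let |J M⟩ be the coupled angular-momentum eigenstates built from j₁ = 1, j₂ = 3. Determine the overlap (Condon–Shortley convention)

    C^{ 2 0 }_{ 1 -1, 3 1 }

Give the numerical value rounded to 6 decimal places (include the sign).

j₁+j₂−J=2  J+j₁−j₂=0  J−j₁+j₂=4  j₁+j₂+J+1=7
(j₁±m₁, j₂±m₂, J±M) = (0,2,4,2,2,2)
P² = 128/7
sum k=2..2:
  [2] +1/8 = 1/8
S = 1/8
C² = P²·S² = 2/7 ; C = +0.534522

+0.534522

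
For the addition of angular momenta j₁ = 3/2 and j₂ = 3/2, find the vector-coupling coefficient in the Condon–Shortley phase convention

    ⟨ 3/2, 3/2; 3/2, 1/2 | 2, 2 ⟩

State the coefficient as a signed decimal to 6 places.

triangle: 1!*2!*2!/6! = 4/720
(j±m)!: 3!*0!*2!*1!*4!*0! = 288
prefactor² = (2J+1)*Δ*N² = 8
  k=0: +1/(0!*1!*0!*2!*2!*0!) = 1/4
Σ = 1/4  ⇒  CG² = 8*1/4² = 1/2
CG = +√(1/2) = +0.707107

+√(1/2) = +0.707107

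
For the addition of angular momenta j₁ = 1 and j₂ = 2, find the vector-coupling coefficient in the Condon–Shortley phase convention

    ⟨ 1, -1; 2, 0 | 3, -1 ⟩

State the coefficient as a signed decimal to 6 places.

+0.632456

√[7·0!2!4!/7! · 0!2!2!2!2!4!] = √(128/5)
  +(−1)^0/∏(0,0,2,2,0,2)! = 1/8  (running 1/8)
⟨..|..⟩ = √(128/5)·(1/8) = +0.632456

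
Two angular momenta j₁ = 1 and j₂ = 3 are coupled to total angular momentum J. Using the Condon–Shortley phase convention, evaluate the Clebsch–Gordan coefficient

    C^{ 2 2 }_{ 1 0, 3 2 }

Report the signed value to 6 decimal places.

−√(5/21) = -0.487950

triangle: 2!·0!·4!/7! = 48/5040
(j±m)!: 1!·1!·5!·1!·4!·0! = 2880
prefactor² = (2J+1)·Δ·N² = 960/7
  k=1: −1/(1!·1!·0!·4!·0!·0!) = -1/24
Σ = -1/24  ⇒  CG² = 960/7·(-1/24)² = 5/21
CG = −√(5/21) = -0.487950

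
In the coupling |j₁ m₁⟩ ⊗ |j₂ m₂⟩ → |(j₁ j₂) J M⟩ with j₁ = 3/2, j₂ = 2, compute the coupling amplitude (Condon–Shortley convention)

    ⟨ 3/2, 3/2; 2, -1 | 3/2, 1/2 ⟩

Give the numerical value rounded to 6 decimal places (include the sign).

+0.632456  (= +√(2/5))

√[4·2!1!2!/6! · 3!0!1!3!2!1!] = √(8/5)
  +(−1)^0/∏(0,2,0,1,1,1)! = 1/2  (running 1/2)
⟨..|..⟩ = √(8/5)·(1/2) = +0.632456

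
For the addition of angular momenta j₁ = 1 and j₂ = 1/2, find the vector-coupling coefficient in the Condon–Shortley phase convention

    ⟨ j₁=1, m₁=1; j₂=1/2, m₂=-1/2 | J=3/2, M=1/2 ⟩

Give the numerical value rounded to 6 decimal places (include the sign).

+0.577350

triangle: 0!·2!·1!/4! = 2/24
(j±m)!: 2!·0!·0!·1!·2!·1! = 4
prefactor² = (2J+1)·Δ·N² = 4/3
  k=0: +1/(0!·0!·0!·0!·2!·1!) = 1/2
Σ = 1/2  ⇒  CG² = 4/3·1/2² = 1/3
CG = +√(1/3) = +0.577350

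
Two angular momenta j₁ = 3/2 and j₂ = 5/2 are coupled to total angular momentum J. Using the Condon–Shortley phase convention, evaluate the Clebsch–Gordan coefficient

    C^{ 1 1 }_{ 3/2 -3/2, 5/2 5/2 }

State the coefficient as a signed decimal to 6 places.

−√(1/2) ≈ -0.707107

j₁+j₂−J=3  J+j₁−j₂=0  J−j₁+j₂=2  j₁+j₂+J+1=6
(j₁±m₁, j₂±m₂, J±M) = (0,3,5,0,2,0)
P² = 72
sum k=3..3:
  [3] −1/12 = -1/12
S = -1/12
C² = P²·S² = 1/2 ; C = -0.707107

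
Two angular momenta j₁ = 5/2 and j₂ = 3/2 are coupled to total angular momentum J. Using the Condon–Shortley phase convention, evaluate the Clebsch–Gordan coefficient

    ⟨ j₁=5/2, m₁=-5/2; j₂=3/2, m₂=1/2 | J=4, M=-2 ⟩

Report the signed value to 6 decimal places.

triangle: 0!*5!*3!/9! = 720/362880
(j±m)!: 0!*5!*2!*1!*2!*6! = 345600
prefactor² = (2J+1)*Δ*N² = 43200/7
  k=0: +1/(0!*0!*5!*2!*0!*1!) = 1/240
Σ = 1/240  ⇒  CG² = 43200/7*1/240² = 3/28
CG = +√(3/28) = +0.327327

+0.327327  (= +√(3/28))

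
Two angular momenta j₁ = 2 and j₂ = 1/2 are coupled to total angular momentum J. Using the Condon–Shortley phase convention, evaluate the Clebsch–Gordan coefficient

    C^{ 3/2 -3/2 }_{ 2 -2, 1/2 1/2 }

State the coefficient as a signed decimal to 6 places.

j₁+j₂−J=1  J+j₁−j₂=3  J−j₁+j₂=0  j₁+j₂+J+1=5
(j₁±m₁, j₂±m₂, J±M) = (0,4,1,0,0,3)
P² = 144/5
sum k=1..1:
  [1] −1/6 = -1/6
S = -1/6
C² = P²·S² = 4/5 ; C = -0.894427

−√(4/5) = -0.894427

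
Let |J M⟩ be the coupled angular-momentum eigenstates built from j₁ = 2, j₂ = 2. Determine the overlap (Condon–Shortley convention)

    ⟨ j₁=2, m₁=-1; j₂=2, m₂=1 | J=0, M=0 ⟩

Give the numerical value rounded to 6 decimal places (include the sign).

triangle: 4!·0!·0!/5! = 24/120
(j±m)!: 1!·3!·3!·1!·0!·0! = 36
prefactor² = (2J+1)·Δ·N² = 36/5
  k=3: −1/(3!·1!·0!·0!·0!·0!) = -1/6
Σ = -1/6  ⇒  CG² = 36/5·(-1/6)² = 1/5
CG = −√(1/5) = -0.447214

−√(1/5) ≈ -0.447214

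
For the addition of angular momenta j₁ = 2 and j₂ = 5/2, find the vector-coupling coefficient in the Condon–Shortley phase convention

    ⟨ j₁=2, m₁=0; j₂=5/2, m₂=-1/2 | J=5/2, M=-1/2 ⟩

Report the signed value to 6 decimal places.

j₁+j₂−J=2  J+j₁−j₂=2  J−j₁+j₂=3  j₁+j₂+J+1=8
(j₁±m₁, j₂±m₂, J±M) = (2,2,2,3,2,3)
P² = 72/35
sum k=0..2:
  [0] +1/8 = 1/8
  [1] −1/2 = -1/2
  [2] +1/24 = 1/24
S = -1/3
C² = P²·S² = 8/35 ; C = -0.478091

−√(8/35) = -0.478091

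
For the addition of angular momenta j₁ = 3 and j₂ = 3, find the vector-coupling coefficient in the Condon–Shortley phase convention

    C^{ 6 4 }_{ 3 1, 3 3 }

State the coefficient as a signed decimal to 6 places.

+√(5/22) ≈ +0.476731

j₁+j₂−J=0  J+j₁−j₂=6  J−j₁+j₂=6  j₁+j₂+J+1=13
(j₁±m₁, j₂±m₂, J±M) = (4,2,6,0,10,2)
P² = 2985984000/11
sum k=0..0:
  [0] +1/34560 = 1/34560
S = 1/34560
C² = P²·S² = 5/22 ; C = +0.476731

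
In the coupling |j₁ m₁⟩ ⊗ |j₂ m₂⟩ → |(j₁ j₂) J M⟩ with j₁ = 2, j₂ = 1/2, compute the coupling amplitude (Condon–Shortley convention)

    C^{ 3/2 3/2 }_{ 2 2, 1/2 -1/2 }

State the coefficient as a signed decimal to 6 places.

+0.894427

triangle: 1!*3!*0!/5! = 6/120
(j±m)!: 4!*0!*0!*1!*3!*0! = 144
prefactor² = (2J+1)*Δ*N² = 144/5
  k=0: +1/(0!*1!*0!*0!*3!*0!) = 1/6
Σ = 1/6  ⇒  CG² = 144/5*1/6² = 4/5
CG = +√(4/5) = +0.894427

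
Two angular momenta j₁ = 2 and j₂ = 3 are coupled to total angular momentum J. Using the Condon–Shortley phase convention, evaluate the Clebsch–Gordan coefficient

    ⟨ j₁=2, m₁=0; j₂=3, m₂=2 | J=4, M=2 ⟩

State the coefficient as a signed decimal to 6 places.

triangle: 1!*3!*5!/10! = 720/3628800
(j±m)!: 2!*2!*5!*1!*6!*2! = 691200
prefactor² = (2J+1)*Δ*N² = 8640/7
  k=0: +1/(0!*1!*2!*5!*1!*0!) = 1/240
  k=1: −1/(1!*0!*1!*4!*2!*1!) = -1/48
Σ = -1/60  ⇒  CG² = 8640/7*(-1/60)² = 12/35
CG = −√(12/35) = -0.585540

−√(12/35) ≈ -0.585540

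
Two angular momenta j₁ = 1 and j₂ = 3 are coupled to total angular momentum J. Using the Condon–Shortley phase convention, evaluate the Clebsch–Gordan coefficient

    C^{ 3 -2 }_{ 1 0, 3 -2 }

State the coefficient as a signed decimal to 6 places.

√[7·1!1!5!/8! · 1!1!1!5!1!5!] = √(300)
  +(−1)^0/∏(0,1,1,1,0,4)! = 1/24  (running 1/24)
  +(−1)^1/∏(1,0,0,0,1,5)! = -1/120  (running 1/30)
⟨..|..⟩ = √(300)·(1/30) = +0.577350

+√(1/3) = +0.577350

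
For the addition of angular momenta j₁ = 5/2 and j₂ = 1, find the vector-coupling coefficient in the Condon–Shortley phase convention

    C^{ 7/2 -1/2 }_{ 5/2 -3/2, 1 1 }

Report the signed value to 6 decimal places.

√[8·0!5!2!/8! · 1!4!2!0!3!4!] = √(2304/7)
  +(−1)^0/∏(0,0,4,2,1,0)! = 1/48  (running 1/48)
⟨..|..⟩ = √(2304/7)·(1/48) = +0.377964

+√(1/7) = +0.377964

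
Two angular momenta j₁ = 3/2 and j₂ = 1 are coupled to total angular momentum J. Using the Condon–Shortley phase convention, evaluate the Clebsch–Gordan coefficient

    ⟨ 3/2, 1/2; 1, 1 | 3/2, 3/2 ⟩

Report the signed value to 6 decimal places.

triangle: 1!·2!·1!/5! = 2/120
(j±m)!: 2!·1!·2!·0!·3!·0! = 24
prefactor² = (2J+1)·Δ·N² = 8/5
  k=1: −1/(1!·0!·0!·1!·2!·0!) = -1/2
Σ = -1/2  ⇒  CG² = 8/5·(-1/2)² = 2/5
CG = −√(2/5) = -0.632456

-0.632456  (= −√(2/5))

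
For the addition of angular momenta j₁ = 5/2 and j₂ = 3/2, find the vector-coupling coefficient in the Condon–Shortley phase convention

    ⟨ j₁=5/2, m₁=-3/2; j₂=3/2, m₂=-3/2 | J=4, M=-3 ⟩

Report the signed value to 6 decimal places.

+0.790569  (= +√(5/8))

triangle: 0!*5!*3!/9! = 720/362880
(j±m)!: 1!*4!*0!*3!*1!*7! = 725760
prefactor² = (2J+1)*Δ*N² = 12960
  k=0: +1/(0!*0!*4!*0!*1!*3!) = 1/144
Σ = 1/144  ⇒  CG² = 12960*1/144² = 5/8
CG = +√(5/8) = +0.790569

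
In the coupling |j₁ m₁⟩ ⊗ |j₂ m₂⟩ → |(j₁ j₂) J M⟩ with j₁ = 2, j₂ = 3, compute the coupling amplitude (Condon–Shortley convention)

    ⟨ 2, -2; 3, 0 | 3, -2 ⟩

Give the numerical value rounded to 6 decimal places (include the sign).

√[7·2!2!4!/9! · 0!4!3!3!1!5!] = √(192)
  +(−1)^2/∏(2,0,2,1,0,3)! = 1/24  (running 1/24)
⟨..|..⟩ = √(192)·(1/24) = +0.577350

+0.577350  (= +√(1/3))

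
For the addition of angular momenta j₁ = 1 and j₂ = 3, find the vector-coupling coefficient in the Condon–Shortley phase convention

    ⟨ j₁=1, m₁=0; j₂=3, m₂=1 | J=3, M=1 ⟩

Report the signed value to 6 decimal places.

j₁+j₂−J=1  J+j₁−j₂=1  J−j₁+j₂=5  j₁+j₂+J+1=8
(j₁±m₁, j₂±m₂, J±M) = (1,1,4,2,4,2)
P² = 48
sum k=0..1:
  [0] +1/24 = 1/24
  [1] −1/12 = -1/12
S = -1/24
C² = P²·S² = 1/12 ; C = -0.288675

−√(1/12) ≈ -0.288675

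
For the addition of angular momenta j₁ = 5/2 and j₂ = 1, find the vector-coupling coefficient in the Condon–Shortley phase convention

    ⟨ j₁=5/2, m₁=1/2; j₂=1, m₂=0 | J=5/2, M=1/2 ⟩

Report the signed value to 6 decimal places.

√[6·1!4!1!/7! · 3!2!1!1!3!2!] = √(144/35)
  +(−1)^0/∏(0,1,2,1,2,0)! = 1/4  (running 1/4)
  +(−1)^1/∏(1,0,1,0,3,1)! = -1/6  (running 1/12)
⟨..|..⟩ = √(144/35)·(1/12) = +0.169031

+0.169031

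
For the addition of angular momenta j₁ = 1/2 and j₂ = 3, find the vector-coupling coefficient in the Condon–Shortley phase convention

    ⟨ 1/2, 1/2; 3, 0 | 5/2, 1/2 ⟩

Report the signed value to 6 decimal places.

+0.654654

j₁+j₂−J=1  J+j₁−j₂=0  J−j₁+j₂=5  j₁+j₂+J+1=7
(j₁±m₁, j₂±m₂, J±M) = (1,0,3,3,3,2)
P² = 432/7
sum k=0..0:
  [0] +1/12 = 1/12
S = 1/12
C² = P²·S² = 3/7 ; C = +0.654654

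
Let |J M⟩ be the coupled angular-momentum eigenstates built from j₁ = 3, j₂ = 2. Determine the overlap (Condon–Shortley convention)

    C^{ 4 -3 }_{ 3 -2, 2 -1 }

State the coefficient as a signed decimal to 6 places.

√[9·1!5!3!/10! · 1!5!1!3!1!7!] = √(6480)
  +(−1)^0/∏(0,1,5,1,0,2)! = 1/240  (running 1/240)
  +(−1)^1/∏(1,0,4,0,1,3)! = -1/144  (running -1/360)
⟨..|..⟩ = √(6480)·(-1/360) = -0.223607

−√(1/20) = -0.223607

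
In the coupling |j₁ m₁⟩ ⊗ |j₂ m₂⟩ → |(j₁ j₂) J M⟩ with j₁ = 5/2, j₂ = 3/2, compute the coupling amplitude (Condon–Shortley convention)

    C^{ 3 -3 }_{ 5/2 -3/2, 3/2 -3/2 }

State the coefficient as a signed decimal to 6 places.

j₁+j₂−J=1  J+j₁−j₂=4  J−j₁+j₂=2  j₁+j₂+J+1=8
(j₁±m₁, j₂±m₂, J±M) = (1,4,0,3,0,6)
P² = 864
sum k=0..0:
  [0] +1/48 = 1/48
S = 1/48
C² = P²·S² = 3/8 ; C = +0.612372

+√(3/8) = +0.612372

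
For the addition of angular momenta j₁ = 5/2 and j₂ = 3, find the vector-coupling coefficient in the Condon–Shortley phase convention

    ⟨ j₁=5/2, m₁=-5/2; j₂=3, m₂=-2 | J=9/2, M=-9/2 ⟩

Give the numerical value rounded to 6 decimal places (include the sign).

j₁+j₂−J=1  J+j₁−j₂=4  J−j₁+j₂=5  j₁+j₂+J+1=11
(j₁±m₁, j₂±m₂, J±M) = (0,5,1,5,0,9)
P² = 41472000/11
sum k=1..1:
  [1] −1/2880 = -1/2880
S = -1/2880
C² = P²·S² = 5/11 ; C = -0.674200

−√(5/11) ≈ -0.674200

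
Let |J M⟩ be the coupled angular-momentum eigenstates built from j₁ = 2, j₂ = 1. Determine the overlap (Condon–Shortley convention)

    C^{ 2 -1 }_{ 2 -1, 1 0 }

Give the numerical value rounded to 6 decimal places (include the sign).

−√(1/6) = -0.408248

j₁+j₂−J=1  J+j₁−j₂=3  J−j₁+j₂=1  j₁+j₂+J+1=6
(j₁±m₁, j₂±m₂, J±M) = (1,3,1,1,1,3)
P² = 3/2
sum k=0..1:
  [0] +1/6 = 1/6
  [1] −1/2 = -1/2
S = -1/3
C² = P²·S² = 1/6 ; C = -0.408248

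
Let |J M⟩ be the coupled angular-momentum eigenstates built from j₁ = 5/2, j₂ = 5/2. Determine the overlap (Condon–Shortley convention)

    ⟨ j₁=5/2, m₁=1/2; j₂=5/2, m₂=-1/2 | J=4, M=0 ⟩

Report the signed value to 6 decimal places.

+√(1/7) = +0.377964

triangle: 1!×4!×4!/10! = 576/3628800
(j±m)!: 3!×2!×2!×3!×4!×4! = 82944
prefactor² = (2J+1)×Δ×N² = 20736/175
  k=0: +1/(0!×1!×2!×2!×2!×2!) = 1/16
  k=1: −1/(1!×0!×1!×1!×3!×3!) = -1/36
Σ = 5/144  ⇒  CG² = 20736/175×5/144² = 1/7
CG = +√(1/7) = +0.377964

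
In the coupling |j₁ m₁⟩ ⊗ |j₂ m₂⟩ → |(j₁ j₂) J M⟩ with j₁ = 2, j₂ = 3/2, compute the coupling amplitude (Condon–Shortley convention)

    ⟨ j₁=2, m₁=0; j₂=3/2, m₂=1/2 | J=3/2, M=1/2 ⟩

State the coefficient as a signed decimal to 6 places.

-0.447214  (= −√(1/5))

triangle: 2!*2!*1!/6! = 4/720
(j±m)!: 2!*2!*2!*1!*2!*1! = 16
prefactor² = (2J+1)*Δ*N² = 16/45
  k=1: −1/(1!*1!*1!*1!*1!*0!) = -1
  k=2: +1/(2!*0!*0!*0!*2!*1!) = 1/4
Σ = -3/4  ⇒  CG² = 16/45*(-3/4)² = 1/5
CG = −√(1/5) = -0.447214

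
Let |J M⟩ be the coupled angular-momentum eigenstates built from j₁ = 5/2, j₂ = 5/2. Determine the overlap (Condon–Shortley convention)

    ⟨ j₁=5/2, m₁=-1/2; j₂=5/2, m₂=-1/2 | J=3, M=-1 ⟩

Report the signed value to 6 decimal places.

−√(4/15) ≈ -0.516398

√[7·2!3!3!/9! · 2!3!2!3!2!4!] = √(48/5)
  +(−1)^0/∏(0,2,3,2,0,1)! = 1/24  (running 1/24)
  +(−1)^1/∏(1,1,2,1,1,2)! = -1/4  (running -5/24)
  +(−1)^2/∏(2,0,1,0,2,3)! = 1/24  (running -1/6)
⟨..|..⟩ = √(48/5)·(-1/6) = -0.516398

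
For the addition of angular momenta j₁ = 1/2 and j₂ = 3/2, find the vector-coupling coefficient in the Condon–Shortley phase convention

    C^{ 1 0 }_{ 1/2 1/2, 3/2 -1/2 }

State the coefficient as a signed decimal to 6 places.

+0.707107  (= +√(1/2))

triangle: 1!*0!*2!/4! = 2/24
(j±m)!: 1!*0!*1!*2!*1!*1! = 2
prefactor² = (2J+1)*Δ*N² = 1/2
  k=0: +1/(0!*1!*0!*1!*0!*1!) = 1
Σ = 1  ⇒  CG² = 1/2*1² = 1/2
CG = +√(1/2) = +0.707107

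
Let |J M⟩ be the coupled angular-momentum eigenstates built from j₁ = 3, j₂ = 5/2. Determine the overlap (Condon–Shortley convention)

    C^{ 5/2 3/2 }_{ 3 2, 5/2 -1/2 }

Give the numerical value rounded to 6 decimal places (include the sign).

-0.267261

j₁+j₂−J=3  J+j₁−j₂=3  J−j₁+j₂=2  j₁+j₂+J+1=9
(j₁±m₁, j₂±m₂, J±M) = (5,1,2,3,4,1)
P² = 288/7
sum k=0..1:
  [0] +1/24 = 1/24
  [1] −1/12 = -1/12
S = -1/24
C² = P²·S² = 1/14 ; C = -0.267261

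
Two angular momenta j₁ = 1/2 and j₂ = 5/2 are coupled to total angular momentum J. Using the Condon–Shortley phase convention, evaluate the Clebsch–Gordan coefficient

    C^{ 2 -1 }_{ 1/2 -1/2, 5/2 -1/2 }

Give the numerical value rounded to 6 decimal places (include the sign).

−√(1/3) = -0.577350

j₁+j₂−J=1  J+j₁−j₂=0  J−j₁+j₂=4  j₁+j₂+J+1=6
(j₁±m₁, j₂±m₂, J±M) = (0,1,2,3,1,3)
P² = 12
sum k=1..1:
  [1] −1/6 = -1/6
S = -1/6
C² = P²·S² = 1/3 ; C = -0.577350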